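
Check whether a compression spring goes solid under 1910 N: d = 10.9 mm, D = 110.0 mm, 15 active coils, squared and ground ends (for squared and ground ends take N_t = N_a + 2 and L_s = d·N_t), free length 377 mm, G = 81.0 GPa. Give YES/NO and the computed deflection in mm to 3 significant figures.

YES, δ = 267 mm

k = Gd⁴/(8D³N_a) = (81.0×10³)(10.9⁴)/(8·110.0³·15) = 7.1587 N/mm
N_t = 17; L_s = 10.9·17 = 185.3 mm; δ_solid = L₀ − L_s = 377 − 185.3 = 191.7 mm
δ = F/k = 1910/7.1587 = 266.81 mm
δ ≥ δ_solid → spring goes solid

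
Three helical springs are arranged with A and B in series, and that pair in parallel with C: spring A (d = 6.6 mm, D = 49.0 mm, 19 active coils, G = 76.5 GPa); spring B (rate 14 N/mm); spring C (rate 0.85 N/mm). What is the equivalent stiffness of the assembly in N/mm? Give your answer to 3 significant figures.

5.99 N/mm

k_A = Gd⁴/(8D³N_a) = (76.5×10³)(6.6⁴)/(8·49.0³·19) = 8.1172 N/mm
Springs A,B series: k_AB = 1/(1/8.1172+1/14) = 5.1381 N/mm; parallel with C: k_eq = 5.1381+0.85 = 5.9881 N/mm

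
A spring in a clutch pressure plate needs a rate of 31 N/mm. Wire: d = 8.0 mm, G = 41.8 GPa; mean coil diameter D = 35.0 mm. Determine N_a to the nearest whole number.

N_a = Gd⁴/(8D³k) = (41.8×10³ × 8.0⁴)/(8 × 35.0³ × 31)
    = 1.71213e+08 / 1.0633e+07 = 16.1 → 16 coils

16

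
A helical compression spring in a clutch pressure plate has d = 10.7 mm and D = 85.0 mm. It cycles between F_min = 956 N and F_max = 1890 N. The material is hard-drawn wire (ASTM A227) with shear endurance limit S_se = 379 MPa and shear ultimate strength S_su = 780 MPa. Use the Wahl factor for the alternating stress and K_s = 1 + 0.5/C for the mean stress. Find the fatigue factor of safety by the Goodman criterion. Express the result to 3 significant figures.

C = D/d = 85.0/10.7 = 7.9439; K_W = (4C−1)/(4C−4)+0.615/C = 1.1854; K_s = 1+0.5/C = 1.0629
F_a = (F_max−F_min)/2 = 467 N; F_m = (F_max+F_min)/2 = 1423 N
τ_a = K_W·8F_aD/(πd³) = 1.1854 × 82.513 = 97.814 MPa
τ_m = K_s·8F_mD/(πd³) = 1.0629 × 251.43 = 267.25 MPa
Goodman: 1/n_f = τ_a/S_se + τ_m/S_su = 97.814/379 + 267.25/780 = 0.25808 + 0.34263 = 0.60071
n_f = 1/0.60071 = 1.665

1.66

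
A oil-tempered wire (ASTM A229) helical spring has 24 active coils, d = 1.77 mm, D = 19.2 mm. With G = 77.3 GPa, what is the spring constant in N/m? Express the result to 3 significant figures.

k = Gd⁴/(8D³N_a) = (77.3×10³ × 1.77⁴) / (8 × 19.2³ × 24)
  = 758704 / 1.35895e+06 = 0.5583 N/mm = 558.3 N/m

558 N/m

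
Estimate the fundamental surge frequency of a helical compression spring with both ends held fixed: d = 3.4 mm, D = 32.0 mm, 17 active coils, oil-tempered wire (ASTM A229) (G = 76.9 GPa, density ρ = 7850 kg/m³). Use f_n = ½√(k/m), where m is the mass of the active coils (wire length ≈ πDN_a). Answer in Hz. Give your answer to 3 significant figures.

68.8 Hz

k = Gd⁴/(8D³N_a) = (76.9×10³)(3.4⁴)/(8·32.0³·17) = 2.306 N/mm = 2306 N/m
Wire length L = πDN_a = π·32.0·17 = 1709 mm
m = ρ·(πd²/4)·L = 7850 × 9.0792×10⁻⁶ m² × 1.709 m = 0.12181 kg
f_n = ½√(k/m) = 0.5·√(2306/0.12181) = 0.5·√(18932) = 68.796 Hz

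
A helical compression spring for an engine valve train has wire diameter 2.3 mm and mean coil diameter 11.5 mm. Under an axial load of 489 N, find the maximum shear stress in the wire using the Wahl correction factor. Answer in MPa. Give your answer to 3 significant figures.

Spring index C = D/d = 11.5/2.3 = 5.0000
K_W = (4C−1)/(4C−4) + 0.615/C = 19.000/16.000 + 0.1230 = 1.3105
τ₀ = 8FD/(πd³) = 8·489·11.5/(π·2.3³) = 44988/38.224 = 1177 MPa
τ_max = K·τ₀ = 1.3105 × 1177 = 1542.4 MPa

1540 MPa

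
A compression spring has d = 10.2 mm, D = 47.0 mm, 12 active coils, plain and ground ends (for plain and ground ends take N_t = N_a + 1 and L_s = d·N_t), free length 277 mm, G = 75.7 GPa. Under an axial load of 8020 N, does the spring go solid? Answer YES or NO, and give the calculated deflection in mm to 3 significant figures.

NO, δ = 97.6 mm

k = Gd⁴/(8D³N_a) = (75.7×10³)(10.2⁴)/(8·47.0³·12) = 82.211 N/mm
N_t = 13; L_s = 10.2·13 = 132.6 mm; δ_solid = L₀ − L_s = 277 − 132.6 = 144.4 mm
δ = F/k = 8020/82.211 = 97.553 mm
δ < δ_solid → spring does not go solid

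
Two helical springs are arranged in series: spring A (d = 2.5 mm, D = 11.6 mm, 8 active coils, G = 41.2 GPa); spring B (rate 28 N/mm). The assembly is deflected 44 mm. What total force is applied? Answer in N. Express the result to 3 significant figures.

450 N

k_A = Gd⁴/(8D³N_a) = (41.2×10³)(2.5⁴)/(8·11.6³·8) = 16.11 N/mm
Series: 1/k_eq = 1/16.11 + 1/28 = 0.097786; k_eq = 10.226 N/mm
F = k_eq·δ = 10.226·44 = 449.96 N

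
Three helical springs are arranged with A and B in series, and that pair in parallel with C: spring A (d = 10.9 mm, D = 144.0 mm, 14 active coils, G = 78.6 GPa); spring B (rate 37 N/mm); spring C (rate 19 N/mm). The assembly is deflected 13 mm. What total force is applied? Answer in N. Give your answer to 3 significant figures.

k_A = Gd⁴/(8D³N_a) = (78.6×10³)(10.9⁴)/(8·144.0³·14) = 3.3176 N/mm
Springs A,B series: k_AB = 1/(1/3.3176+1/37) = 3.0446 N/mm; parallel with C: k_eq = 3.0446+19 = 22.045 N/mm
F = k_eq·δ = 22.045·13 = 286.58 N

287 N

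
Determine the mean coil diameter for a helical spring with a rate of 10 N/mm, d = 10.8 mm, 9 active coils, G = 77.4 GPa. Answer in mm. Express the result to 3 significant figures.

D = (Gd⁴/(8N_a·k))^(1/3) = (77.4×10³·10.8⁴/(8·9·10))^(1/3)
  = (1.46253e+06)^(1/3) = 113.5101 mm

114 mm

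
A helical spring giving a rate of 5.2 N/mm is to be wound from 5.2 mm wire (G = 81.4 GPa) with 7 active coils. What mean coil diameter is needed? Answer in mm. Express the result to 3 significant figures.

D = (Gd⁴/(8N_a·k))^(1/3) = (81.4×10³·5.2⁴/(8·7·5.2))^(1/3)
  = (204384)^(1/3) = 58.9045 mm

58.9 mm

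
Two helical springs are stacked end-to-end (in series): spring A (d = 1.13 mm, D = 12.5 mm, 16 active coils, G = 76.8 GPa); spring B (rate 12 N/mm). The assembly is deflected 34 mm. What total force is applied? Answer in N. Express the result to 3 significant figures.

k_A = Gd⁴/(8D³N_a) = (76.8×10³)(1.13⁴)/(8·12.5³·16) = 0.50088 N/mm
Series: 1/k_eq = 1/0.50088 + 1/12 = 2.0798; k_eq = 0.48081 N/mm
F = k_eq·δ = 0.48081·34 = 16.348 N

16.3 N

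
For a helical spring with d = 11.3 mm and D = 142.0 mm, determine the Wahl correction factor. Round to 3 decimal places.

1.114

C = D/d = 142.0/11.3 = 12.5664
K_W = (4C−1)/(4C−4) + 0.615/C = 49.265/46.265 + 0.0489 = 1.1138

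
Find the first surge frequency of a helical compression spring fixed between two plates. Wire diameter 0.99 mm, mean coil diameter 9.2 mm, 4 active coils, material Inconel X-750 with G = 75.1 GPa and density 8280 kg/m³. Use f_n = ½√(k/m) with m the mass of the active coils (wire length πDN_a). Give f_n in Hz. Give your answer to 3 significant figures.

k = Gd⁴/(8D³N_a) = (75.1×10³)(0.99⁴)/(8·9.2³·4) = 2.8951 N/mm = 2895.1 N/m
Wire length L = πDN_a = π·9.2·4 = 115.61 mm
m = ρ·(πd²/4)·L = 8280 × 0.76977×10⁻⁶ m² × 0.11561 m = 0.00073687 kg
f_n = ½√(k/m) = 0.5·√(2895.1/0.00073687) = 0.5·√(3.929e+06) = 991.08 Hz

991 Hz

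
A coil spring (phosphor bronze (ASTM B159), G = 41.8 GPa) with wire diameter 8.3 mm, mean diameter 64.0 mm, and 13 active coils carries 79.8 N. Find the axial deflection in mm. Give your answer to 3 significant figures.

k = Gd⁴/(8D³N_a) = (41.8×10³)(8.3⁴)/(8·64.0³·13) = 7.2764 N/mm
δ = F/k = 79.8 / 7.2764 = 10.967 mm

11.0 mm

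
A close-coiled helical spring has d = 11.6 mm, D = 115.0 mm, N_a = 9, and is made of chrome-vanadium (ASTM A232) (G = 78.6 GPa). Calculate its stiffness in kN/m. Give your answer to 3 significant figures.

k = Gd⁴/(8D³N_a) = (78.6×10³ × 11.6⁴) / (8 × 115.0³ × 9)
  = 1.42316e+09 / 1.09503e+08 = 12.997 N/mm

13.0 kN/m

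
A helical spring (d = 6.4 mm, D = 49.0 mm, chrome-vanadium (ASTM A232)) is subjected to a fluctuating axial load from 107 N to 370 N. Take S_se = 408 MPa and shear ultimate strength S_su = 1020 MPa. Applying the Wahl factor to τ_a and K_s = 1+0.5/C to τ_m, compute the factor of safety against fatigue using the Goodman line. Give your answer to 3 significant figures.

C = D/d = 49.0/6.4 = 7.6562; K_W = (4C−1)/(4C−4)+0.615/C = 1.1930; K_s = 1+0.5/C = 1.0653
F_a = (F_max−F_min)/2 = 131.5 N; F_m = (F_max+F_min)/2 = 238.5 N
τ_a = K_W·8F_aD/(πd³) = 1.1930 × 62.592 = 74.673 MPa
τ_m = K_s·8F_mD/(πd³) = 1.0653 × 113.52 = 120.94 MPa
Goodman: 1/n_f = τ_a/S_se + τ_m/S_su = 74.673/408 + 120.94/1020 = 0.18302 + 0.11857 = 0.30159
n_f = 1/0.30159 = 3.316

3.32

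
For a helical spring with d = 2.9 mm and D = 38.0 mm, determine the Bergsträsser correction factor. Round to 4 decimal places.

C = D/d = 38.0/2.9 = 13.1034
K_B = (4C+2)/(4C−3) = 54.414/49.414 = 1.1012

1.1012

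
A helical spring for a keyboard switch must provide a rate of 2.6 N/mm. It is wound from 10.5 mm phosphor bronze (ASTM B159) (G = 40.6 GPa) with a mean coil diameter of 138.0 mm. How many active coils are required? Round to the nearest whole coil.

9

N_a = Gd⁴/(8D³k) = (40.6×10³ × 10.5⁴)/(8 × 138.0³ × 2.6)
    = 4.93496e+08 / 5.46639e+07 = 9.028 → 9 coils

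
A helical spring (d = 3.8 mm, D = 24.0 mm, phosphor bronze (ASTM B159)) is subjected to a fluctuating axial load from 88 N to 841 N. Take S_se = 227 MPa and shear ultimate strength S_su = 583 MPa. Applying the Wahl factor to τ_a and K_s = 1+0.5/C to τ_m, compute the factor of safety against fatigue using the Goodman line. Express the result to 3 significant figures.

C = D/d = 24.0/3.8 = 6.3158; K_W = (4C−1)/(4C−4)+0.615/C = 1.2385; K_s = 1+0.5/C = 1.0792
F_a = (F_max−F_min)/2 = 376.5 N; F_m = (F_max+F_min)/2 = 464.5 N
τ_a = K_W·8F_aD/(πd³) = 1.2385 × 419.34 = 519.34 MPa
τ_m = K_s·8F_mD/(πd³) = 1.0792 × 517.35 = 558.31 MPa
Goodman: 1/n_f = τ_a/S_se + τ_m/S_su = 519.34/227 + 558.31/583 = 2.28783 + 0.95765 = 3.2455
n_f = 1/3.2455 = 0.3081

0.308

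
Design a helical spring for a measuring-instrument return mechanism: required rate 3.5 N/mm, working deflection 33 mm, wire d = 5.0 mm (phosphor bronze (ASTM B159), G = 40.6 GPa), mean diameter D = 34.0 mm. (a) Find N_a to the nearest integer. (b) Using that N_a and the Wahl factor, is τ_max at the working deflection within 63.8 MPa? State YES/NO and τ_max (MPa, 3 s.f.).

N_a = Gd⁴/(8D³k) = (40.6×10³)(5.0⁴)/(8·34.0³·3.5) = 23.06 → N_a = 23
Actual rate k = Gd⁴/(8D³·23) = 3.5087 N/mm
Working load F = kδ = 3.5087·33 = 115.79 N
C = 34.0/5.0 = 6.8000; K_W = (4C−1)/(4C−4)+0.615/C = 1.2198
τ_max = K_W·8FD/(πd³) = 1.2198·80.2 = 97.824 MPa
τ_max > 63.8 MPa → exceeds allowable

(a) 23 coils; (b) NO, τ_max = 97.8 MPa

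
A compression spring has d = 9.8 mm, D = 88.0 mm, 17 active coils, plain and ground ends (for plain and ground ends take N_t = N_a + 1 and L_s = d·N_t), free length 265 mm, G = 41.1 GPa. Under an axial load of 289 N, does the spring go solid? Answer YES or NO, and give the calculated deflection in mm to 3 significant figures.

NO, δ = 70.7 mm

k = Gd⁴/(8D³N_a) = (41.1×10³)(9.8⁴)/(8·88.0³·17) = 4.0903 N/mm
N_t = 18; L_s = 9.8·18 = 176.4 mm; δ_solid = L₀ − L_s = 265 − 176.4 = 88.6 mm
δ = F/k = 289/4.0903 = 70.654 mm
δ < δ_solid → spring does not go solid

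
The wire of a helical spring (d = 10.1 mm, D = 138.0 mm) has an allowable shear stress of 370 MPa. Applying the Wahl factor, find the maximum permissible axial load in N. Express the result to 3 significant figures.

982 N

C = D/d = 138.0/10.1 = 13.6634
K_W = (4C−1)/(4C−4) + 0.615/C = 53.653/50.653 + 0.0450 = 1.1042
τ_max = K·8FD/(πd³) → F_max = τ_allow·πd³/(8DK)
F_max = 370·π·10.1³/(8·138.0·1.1042) = 1.1976e+06/1219.1 = 982.39 N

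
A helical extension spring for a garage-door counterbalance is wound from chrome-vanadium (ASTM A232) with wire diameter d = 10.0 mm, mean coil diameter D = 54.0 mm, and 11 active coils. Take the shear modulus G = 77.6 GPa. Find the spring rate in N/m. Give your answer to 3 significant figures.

k = Gd⁴/(8D³N_a) = (77.6×10³ × 10.0⁴) / (8 × 54.0³ × 11)
  = 7.76e+08 / 1.38568e+07 = 56.001 N/mm = 56001 N/m

56000 N/m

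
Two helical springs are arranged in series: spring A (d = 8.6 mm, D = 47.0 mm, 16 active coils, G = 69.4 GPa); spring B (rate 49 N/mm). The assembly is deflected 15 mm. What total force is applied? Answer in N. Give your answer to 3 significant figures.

271 N

k_A = Gd⁴/(8D³N_a) = (69.4×10³)(8.6⁴)/(8·47.0³·16) = 28.566 N/mm
Series: 1/k_eq = 1/28.566 + 1/49 = 0.055415; k_eq = 18.046 N/mm
F = k_eq·δ = 18.046·15 = 270.69 N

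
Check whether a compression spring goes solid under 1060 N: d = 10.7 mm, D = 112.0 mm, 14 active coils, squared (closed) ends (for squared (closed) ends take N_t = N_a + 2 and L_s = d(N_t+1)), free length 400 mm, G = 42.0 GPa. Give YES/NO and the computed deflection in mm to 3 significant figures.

YES, δ = 303 mm

k = Gd⁴/(8D³N_a) = (42.0×10³)(10.7⁴)/(8·112.0³·14) = 3.4987 N/mm
N_t = 16; L_s = 10.7·17 = 181.9 mm; δ_solid = L₀ − L_s = 400 − 181.9 = 218.1 mm
δ = F/k = 1060/3.4987 = 302.97 mm
δ ≥ δ_solid → spring goes solid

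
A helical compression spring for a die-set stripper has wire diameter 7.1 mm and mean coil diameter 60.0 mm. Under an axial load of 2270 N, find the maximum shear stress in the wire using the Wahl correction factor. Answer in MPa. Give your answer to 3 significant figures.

Spring index C = D/d = 60.0/7.1 = 8.4507
K_W = (4C−1)/(4C−4) + 0.615/C = 32.803/29.803 + 0.0728 = 1.1734
τ₀ = 8FD/(πd³) = 8·2270·60.0/(π·7.1³) = 1.0896e+06/1124.4 = 969.04 MPa
τ_max = K·τ₀ = 1.1734 × 969.04 = 1137.1 MPa

1140 MPa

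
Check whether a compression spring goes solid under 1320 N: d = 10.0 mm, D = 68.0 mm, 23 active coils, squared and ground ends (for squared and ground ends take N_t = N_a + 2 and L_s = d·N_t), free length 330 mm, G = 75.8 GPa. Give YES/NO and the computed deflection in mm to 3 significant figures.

YES, δ = 101 mm

k = Gd⁴/(8D³N_a) = (75.8×10³)(10.0⁴)/(8·68.0³·23) = 13.102 N/mm
N_t = 25; L_s = 10.0·25 = 250 mm; δ_solid = L₀ − L_s = 330 − 250 = 80 mm
δ = F/k = 1320/13.102 = 100.75 mm
δ ≥ δ_solid → spring goes solid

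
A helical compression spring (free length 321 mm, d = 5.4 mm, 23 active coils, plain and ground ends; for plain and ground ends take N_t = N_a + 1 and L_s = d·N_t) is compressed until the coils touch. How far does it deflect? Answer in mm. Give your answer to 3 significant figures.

191 mm

N_t = 24; L_s = 5.4·24 = 129.6 mm
δ_solid = L₀ − L_s = 321 − 129.6 = 191.4 mm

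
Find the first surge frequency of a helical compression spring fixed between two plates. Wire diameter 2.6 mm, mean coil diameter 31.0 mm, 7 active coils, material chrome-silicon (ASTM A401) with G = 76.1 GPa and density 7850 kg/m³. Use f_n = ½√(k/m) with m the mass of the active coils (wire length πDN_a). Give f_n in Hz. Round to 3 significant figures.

135 Hz

k = Gd⁴/(8D³N_a) = (76.1×10³)(2.6⁴)/(8·31.0³·7) = 2.0845 N/mm = 2084.5 N/m
Wire length L = πDN_a = π·31.0·7 = 681.73 mm
m = ρ·(πd²/4)·L = 7850 × 5.3093×10⁻⁶ m² × 0.68173 m = 0.028413 kg
f_n = ½√(k/m) = 0.5·√(2084.5/0.028413) = 0.5·√(73365) = 135.43 Hz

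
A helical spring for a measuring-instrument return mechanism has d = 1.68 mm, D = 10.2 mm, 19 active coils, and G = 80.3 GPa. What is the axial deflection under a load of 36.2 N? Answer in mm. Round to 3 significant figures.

k = Gd⁴/(8D³N_a) = (80.3×10³)(1.68⁴)/(8·10.2³·19) = 3.9656 N/mm
δ = F/k = 36.2 / 3.9656 = 9.1285 mm

9.13 mm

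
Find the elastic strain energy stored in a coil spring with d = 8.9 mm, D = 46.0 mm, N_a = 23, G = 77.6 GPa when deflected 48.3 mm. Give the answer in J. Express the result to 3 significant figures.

k = Gd⁴/(8D³N_a) = (77.6×10³)(8.9⁴)/(8·46.0³·23) = 27.185 N/mm
U = ½kδ² = 0.5 × 27.185 × 48.3² = 31710 N·mm = 31.71 J

31.7 J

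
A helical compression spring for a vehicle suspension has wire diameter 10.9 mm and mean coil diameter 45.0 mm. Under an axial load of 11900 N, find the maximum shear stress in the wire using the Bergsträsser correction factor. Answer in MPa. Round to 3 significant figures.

1440 MPa

Spring index C = D/d = 45.0/10.9 = 4.1284
K_B = (4C+2)/(4C−3) = 18.514/13.514 = 1.3700
τ₀ = 8FD/(πd³) = 8·11900·45.0/(π·10.9³) = 4.284e+06/4068.5 = 1053 MPa
τ_max = K·τ₀ = 1.3700 × 1053 = 1442.6 MPa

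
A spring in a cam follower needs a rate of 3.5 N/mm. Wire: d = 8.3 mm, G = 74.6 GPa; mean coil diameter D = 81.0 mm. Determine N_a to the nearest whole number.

24

N_a = Gd⁴/(8D³k) = (74.6×10³ × 8.3⁴)/(8 × 81.0³ × 3.5)
    = 3.54039e+08 / 1.48803e+07 = 23.79 → 24 coils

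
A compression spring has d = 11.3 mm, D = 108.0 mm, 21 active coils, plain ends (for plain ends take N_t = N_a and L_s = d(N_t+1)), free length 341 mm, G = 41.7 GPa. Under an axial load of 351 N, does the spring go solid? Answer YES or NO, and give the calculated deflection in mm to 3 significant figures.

k = Gd⁴/(8D³N_a) = (41.7×10³)(11.3⁴)/(8·108.0³·21) = 3.2127 N/mm
N_t = 21; L_s = 11.3·22 = 248.6 mm; δ_solid = L₀ − L_s = 341 − 248.6 = 92.4 mm
δ = F/k = 351/3.2127 = 109.25 mm
δ ≥ δ_solid → spring goes solid

YES, δ = 109 mm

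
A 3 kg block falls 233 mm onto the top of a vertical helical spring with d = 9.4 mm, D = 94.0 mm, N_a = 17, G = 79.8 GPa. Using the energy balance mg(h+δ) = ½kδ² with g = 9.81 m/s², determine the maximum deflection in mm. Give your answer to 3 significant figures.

k = Gd⁴/(8D³N_a) = (79.8×10³)(9.4⁴)/(8·94.0³·17) = 5.5156 N/mm
W = mg = 3 × 9.81 = 29.43 N
½kδ² − Wδ − Wh = 0 → δ = (W + √(W² + 2kWh))/k
δ = (29.43 + √(866.12 + 75642.9))/5.5156 = (29.43 + 276.6)/5.5156 = 55.485 mm

55.5 mm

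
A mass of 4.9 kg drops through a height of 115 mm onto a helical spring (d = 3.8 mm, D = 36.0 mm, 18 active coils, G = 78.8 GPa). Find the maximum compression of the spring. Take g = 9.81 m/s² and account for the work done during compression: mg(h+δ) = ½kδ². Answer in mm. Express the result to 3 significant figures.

k = Gd⁴/(8D³N_a) = (78.8×10³)(3.8⁴)/(8·36.0³·18) = 2.4456 N/mm
W = mg = 4.9 × 9.81 = 48.069 N
½kδ² − Wδ − Wh = 0 → δ = (W + √(W² + 2kWh))/k
δ = (48.069 + √(2310.6 + 27038.6))/2.4456 = (48.069 + 171.32)/2.4456 = 89.705 mm

89.7 mm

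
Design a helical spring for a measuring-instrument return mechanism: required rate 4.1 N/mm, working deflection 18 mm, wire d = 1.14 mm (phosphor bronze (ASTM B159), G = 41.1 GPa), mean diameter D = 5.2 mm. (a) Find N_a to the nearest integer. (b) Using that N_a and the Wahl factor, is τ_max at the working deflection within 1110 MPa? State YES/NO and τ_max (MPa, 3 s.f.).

N_a = Gd⁴/(8D³k) = (41.1×10³)(1.14⁴)/(8·5.2³·4.1) = 15.05 → N_a = 15
Actual rate k = Gd⁴/(8D³·15) = 4.1141 N/mm
Working load F = kδ = 4.1141·18 = 74.053 N
C = 5.2/1.14 = 4.5614; K_W = (4C−1)/(4C−4)+0.615/C = 1.3454
τ_max = K_W·8FD/(πd³) = 1.3454·661.87 = 890.49 MPa
τ_max ≤ 1110 MPa → acceptable

(a) 15 coils; (b) YES, τ_max = 890 MPa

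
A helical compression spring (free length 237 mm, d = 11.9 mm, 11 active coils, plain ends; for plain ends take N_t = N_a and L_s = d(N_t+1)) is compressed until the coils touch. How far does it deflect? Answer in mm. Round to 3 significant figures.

N_t = 11; L_s = 11.9·12 = 142.8 mm
δ_solid = L₀ − L_s = 237 − 142.8 = 94.2 mm

94.2 mm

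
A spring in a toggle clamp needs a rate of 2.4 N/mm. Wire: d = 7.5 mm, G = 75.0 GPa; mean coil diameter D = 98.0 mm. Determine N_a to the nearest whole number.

13

N_a = Gd⁴/(8D³k) = (75.0×10³ × 7.5⁴)/(8 × 98.0³ × 2.4)
    = 2.37305e+08 / 1.80709e+07 = 13.13 → 13 coils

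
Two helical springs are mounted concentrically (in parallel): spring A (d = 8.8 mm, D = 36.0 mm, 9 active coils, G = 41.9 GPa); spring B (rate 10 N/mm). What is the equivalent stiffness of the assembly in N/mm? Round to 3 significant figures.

k_A = Gd⁴/(8D³N_a) = (41.9×10³)(8.8⁴)/(8·36.0³·9) = 74.801 N/mm
Parallel: k_eq = 74.801 + 10 = 84.801 N/mm

84.8 N/mm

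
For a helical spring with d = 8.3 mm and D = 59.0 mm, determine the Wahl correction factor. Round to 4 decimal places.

C = D/d = 59.0/8.3 = 7.1084
K_W = (4C−1)/(4C−4) + 0.615/C = 27.434/24.434 + 0.0865 = 1.2093

1.2093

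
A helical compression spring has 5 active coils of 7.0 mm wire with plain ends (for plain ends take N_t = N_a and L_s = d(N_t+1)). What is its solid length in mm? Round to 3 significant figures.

plain ends: N_t = N_a = 5
L_s = d·(N_t+1) = 7.0 × 6 = 42 mm

42.0 mm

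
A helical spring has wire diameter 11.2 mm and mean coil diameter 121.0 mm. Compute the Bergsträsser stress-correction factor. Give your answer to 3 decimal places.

1.124

C = D/d = 121.0/11.2 = 10.8036
K_B = (4C+2)/(4C−3) = 45.214/40.214 = 1.1243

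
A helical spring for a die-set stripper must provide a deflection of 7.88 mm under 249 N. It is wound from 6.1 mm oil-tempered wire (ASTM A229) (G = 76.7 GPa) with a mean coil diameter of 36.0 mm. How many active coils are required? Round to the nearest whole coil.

Required rate k = F/δ = 249/7.88 = 31.599 N/mm
N_a = Gd⁴/(8D³k) = (76.7×10³ × 6.1⁴)/(8 × 36.0³ × 31.599)
    = 1.06198e+08 / 1.17943e+07 = 9.004 → 9 coils

9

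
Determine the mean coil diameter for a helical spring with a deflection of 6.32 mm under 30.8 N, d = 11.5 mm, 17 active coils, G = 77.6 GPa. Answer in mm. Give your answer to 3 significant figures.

Required rate k = F/δ = 30.8/6.32 = 4.8734 N/mm
D = (Gd⁴/(8N_a·k))^(1/3) = (77.6×10³·11.5⁴/(8·17·4.8734))^(1/3)
  = (2.04777e+06)^(1/3) = 126.9873 mm

127 mm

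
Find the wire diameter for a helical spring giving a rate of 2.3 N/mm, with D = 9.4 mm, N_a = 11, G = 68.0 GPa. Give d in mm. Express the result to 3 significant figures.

1.25 mm

d = (8D³N_a·k / G)^(1/4) = (8·9.4³·11·2.3 / (68.0×10³))^0.25
  = (2.4722)^0.25 = 1.2539 mm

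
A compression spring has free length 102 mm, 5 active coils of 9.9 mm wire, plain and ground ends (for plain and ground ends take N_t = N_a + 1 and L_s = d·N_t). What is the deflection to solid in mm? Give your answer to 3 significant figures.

42.6 mm

N_t = 6; L_s = 9.9·6 = 59.4 mm
δ_solid = L₀ − L_s = 102 − 59.4 = 42.6 mm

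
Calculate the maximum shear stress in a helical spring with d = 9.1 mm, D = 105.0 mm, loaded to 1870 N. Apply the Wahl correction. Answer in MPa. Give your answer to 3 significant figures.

746 MPa

Spring index C = D/d = 105.0/9.1 = 11.5385
K_W = (4C−1)/(4C−4) + 0.615/C = 45.154/42.154 + 0.0533 = 1.1245
τ₀ = 8FD/(πd³) = 8·1870·105.0/(π·9.1³) = 1.5708e+06/2367.4 = 663.51 MPa
τ_max = K·τ₀ = 1.1245 × 663.51 = 746.09 MPa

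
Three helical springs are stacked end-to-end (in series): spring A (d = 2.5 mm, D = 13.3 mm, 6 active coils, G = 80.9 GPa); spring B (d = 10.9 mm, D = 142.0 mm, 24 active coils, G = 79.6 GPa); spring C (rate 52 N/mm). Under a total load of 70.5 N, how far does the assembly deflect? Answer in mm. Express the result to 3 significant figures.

k_A = Gd⁴/(8D³N_a) = (80.9×10³)(2.5⁴)/(8·13.3³·6) = 27.984 N/mm
k_B = Gd⁴/(8D³N_a) = (79.6×10³)(10.9⁴)/(8·142.0³·24) = 2.0439 N/mm
Series: 1/k_eq = 1/27.984 + 1/2.0439 + 1/52 = 0.54423; k_eq = 1.8374 N/mm
δ = F/k_eq = 70.5/1.8374 = 38.368 mm

38.4 mm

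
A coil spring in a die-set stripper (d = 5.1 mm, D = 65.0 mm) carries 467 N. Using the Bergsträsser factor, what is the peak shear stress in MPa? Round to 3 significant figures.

Spring index C = D/d = 65.0/5.1 = 12.7451
K_B = (4C+2)/(4C−3) = 52.980/47.980 = 1.1042
τ₀ = 8FD/(πd³) = 8·467·65.0/(π·5.1³) = 242840/416.74 = 582.72 MPa
τ_max = K·τ₀ = 1.1042 × 582.72 = 643.44 MPa

643 MPa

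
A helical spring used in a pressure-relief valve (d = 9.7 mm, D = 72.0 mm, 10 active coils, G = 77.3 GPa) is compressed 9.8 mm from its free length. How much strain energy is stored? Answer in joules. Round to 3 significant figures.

k = Gd⁴/(8D³N_a) = (77.3×10³)(9.7⁴)/(8·72.0³·10) = 22.918 N/mm
U = ½kδ² = 0.5 × 22.918 × 9.8² = 1100.5 N·mm = 1.1005 J

1.10 J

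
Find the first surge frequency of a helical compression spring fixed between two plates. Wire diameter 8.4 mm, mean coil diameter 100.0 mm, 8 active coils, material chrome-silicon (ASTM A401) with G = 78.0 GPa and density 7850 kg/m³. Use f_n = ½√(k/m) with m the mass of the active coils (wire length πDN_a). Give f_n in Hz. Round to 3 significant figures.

k = Gd⁴/(8D³N_a) = (78.0×10³)(8.4⁴)/(8·100.0³·8) = 6.0678 N/mm = 6067.8 N/m
Wire length L = πDN_a = π·100.0·8 = 2513.3 mm
m = ρ·(πd²/4)·L = 7850 × 55.418×10⁻⁶ m² × 2.5133 m = 1.0933 kg
f_n = ½√(k/m) = 0.5·√(6067.8/1.0933) = 0.5·√(5549.8) = 37.248 Hz

37.2 Hz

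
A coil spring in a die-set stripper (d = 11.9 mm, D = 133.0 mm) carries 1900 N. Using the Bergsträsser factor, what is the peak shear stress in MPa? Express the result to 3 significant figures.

428 MPa

Spring index C = D/d = 133.0/11.9 = 11.1765
K_B = (4C+2)/(4C−3) = 46.706/41.706 = 1.1199
τ₀ = 8FD/(πd³) = 8·1900·133.0/(π·11.9³) = 2.0216e+06/5294.1 = 381.86 MPa
τ_max = K·τ₀ = 1.1199 × 381.86 = 427.64 MPa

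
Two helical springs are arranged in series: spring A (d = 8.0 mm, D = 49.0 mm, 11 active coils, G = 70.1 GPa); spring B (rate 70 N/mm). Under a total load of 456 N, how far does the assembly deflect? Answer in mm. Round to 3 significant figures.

23.0 mm

k_A = Gd⁴/(8D³N_a) = (70.1×10³)(8.0⁴)/(8·49.0³·11) = 27.734 N/mm
Series: 1/k_eq = 1/27.734 + 1/70 = 0.050343; k_eq = 19.864 N/mm
δ = F/k_eq = 456/19.864 = 22.956 mm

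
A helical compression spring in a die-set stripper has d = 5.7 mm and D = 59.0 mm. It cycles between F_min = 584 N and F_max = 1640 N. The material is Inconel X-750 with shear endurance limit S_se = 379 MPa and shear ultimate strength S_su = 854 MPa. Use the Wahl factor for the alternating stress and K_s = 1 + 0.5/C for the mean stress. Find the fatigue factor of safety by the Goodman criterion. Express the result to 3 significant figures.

C = D/d = 59.0/5.7 = 10.3509; K_W = (4C−1)/(4C−4)+0.615/C = 1.1396; K_s = 1+0.5/C = 1.0483
F_a = (F_max−F_min)/2 = 528 N; F_m = (F_max+F_min)/2 = 1112 N
τ_a = K_W·8F_aD/(πd³) = 1.1396 × 428.35 = 488.16 MPa
τ_m = K_s·8F_mD/(πd³) = 1.0483 × 902.14 = 945.71 MPa
Goodman: 1/n_f = τ_a/S_se + τ_m/S_su = 488.16/379 + 945.71/854 = 1.28802 + 1.10739 = 2.3954
n_f = 1/2.3954 = 0.4175

0.417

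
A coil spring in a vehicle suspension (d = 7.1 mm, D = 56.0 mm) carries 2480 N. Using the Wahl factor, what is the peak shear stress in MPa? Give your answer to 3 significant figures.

1170 MPa

Spring index C = D/d = 56.0/7.1 = 7.8873
K_W = (4C−1)/(4C−4) + 0.615/C = 30.549/27.549 + 0.0780 = 1.1869
τ₀ = 8FD/(πd³) = 8·2480·56.0/(π·7.1³) = 1.11104e+06/1124.4 = 988.11 MPa
τ_max = K·τ₀ = 1.1869 × 988.11 = 1172.8 MPa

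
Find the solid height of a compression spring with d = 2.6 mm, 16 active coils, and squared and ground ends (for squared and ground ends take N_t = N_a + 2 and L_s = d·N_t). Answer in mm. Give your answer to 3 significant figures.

squared and ground ends: N_t = N_a + 2 = 16 + 2 = 18
L_s = d·N_t = 2.6 × 18 = 46.8 mm

46.8 mm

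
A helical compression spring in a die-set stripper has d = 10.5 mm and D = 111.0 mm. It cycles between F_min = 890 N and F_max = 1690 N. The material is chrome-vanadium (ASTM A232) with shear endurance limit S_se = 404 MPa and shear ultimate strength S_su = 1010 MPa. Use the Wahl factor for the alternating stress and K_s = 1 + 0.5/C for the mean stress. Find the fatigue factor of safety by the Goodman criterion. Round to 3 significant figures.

1.66

C = D/d = 111.0/10.5 = 10.5714; K_W = (4C−1)/(4C−4)+0.615/C = 1.1365; K_s = 1+0.5/C = 1.0473
F_a = (F_max−F_min)/2 = 400 N; F_m = (F_max+F_min)/2 = 1290 N
τ_a = K_W·8F_aD/(πd³) = 1.1365 × 97.669 = 111 MPa
τ_m = K_s·8F_mD/(πd³) = 1.0473 × 314.98 = 329.88 MPa
Goodman: 1/n_f = τ_a/S_se + τ_m/S_su = 111/404 + 329.88/1010 = 0.27476 + 0.32661 = 0.60137
n_f = 1/0.60137 = 1.663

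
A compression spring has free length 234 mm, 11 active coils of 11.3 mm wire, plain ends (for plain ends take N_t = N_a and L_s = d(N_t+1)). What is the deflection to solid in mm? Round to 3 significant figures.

98.4 mm

N_t = 11; L_s = 11.3·12 = 135.6 mm
δ_solid = L₀ − L_s = 234 − 135.6 = 98.4 mm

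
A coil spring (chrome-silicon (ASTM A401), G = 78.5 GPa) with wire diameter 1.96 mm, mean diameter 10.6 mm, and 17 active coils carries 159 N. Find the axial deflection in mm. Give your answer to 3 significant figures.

22.2 mm

k = Gd⁴/(8D³N_a) = (78.5×10³)(1.96⁴)/(8·10.6³·17) = 7.1522 N/mm
δ = F/k = 159 / 7.1522 = 22.231 mm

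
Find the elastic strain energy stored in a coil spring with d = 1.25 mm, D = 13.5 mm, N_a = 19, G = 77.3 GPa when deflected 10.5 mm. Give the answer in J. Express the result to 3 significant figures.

0.0278 J

k = Gd⁴/(8D³N_a) = (77.3×10³)(1.25⁴)/(8·13.5³·19) = 0.50463 N/mm
U = ½kδ² = 0.5 × 0.50463 × 10.5² = 27.818 N·mm = 0.027818 J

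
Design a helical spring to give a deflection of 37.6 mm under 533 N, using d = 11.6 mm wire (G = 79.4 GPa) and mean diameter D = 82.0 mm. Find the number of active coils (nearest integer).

23

Required rate k = F/δ = 533/37.6 = 14.176 N/mm
N_a = Gd⁴/(8D³k) = (79.4×10³ × 11.6⁴)/(8 × 82.0³ × 14.176)
    = 1.43765e+09 / 6.25275e+07 = 22.99 → 23 coils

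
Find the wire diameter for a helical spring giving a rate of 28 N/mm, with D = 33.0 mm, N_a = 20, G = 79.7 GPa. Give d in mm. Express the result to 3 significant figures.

6.70 mm

d = (8D³N_a·k / G)^(1/4) = (8·33.0³·20·28 / (79.7×10³))^0.25
  = (2020)^0.25 = 6.7041 mm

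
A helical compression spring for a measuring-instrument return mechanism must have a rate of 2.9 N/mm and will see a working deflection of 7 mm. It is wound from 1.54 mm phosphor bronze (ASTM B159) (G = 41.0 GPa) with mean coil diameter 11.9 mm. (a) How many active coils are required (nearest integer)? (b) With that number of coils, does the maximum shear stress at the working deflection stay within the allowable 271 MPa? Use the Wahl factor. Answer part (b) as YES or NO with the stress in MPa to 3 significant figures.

N_a = Gd⁴/(8D³k) = (41.0×10³)(1.54⁴)/(8·11.9³·2.9) = 5.898 → N_a = 6
Actual rate k = Gd⁴/(8D³·6) = 2.8509 N/mm
Working load F = kδ = 2.8509·7 = 19.956 N
C = 11.9/1.54 = 7.7273; K_W = (4C−1)/(4C−4)+0.615/C = 1.1911
τ_max = K_W·8FD/(πd³) = 1.1911·165.58 = 197.22 MPa
τ_max ≤ 271 MPa → acceptable

(a) 6 coils; (b) YES, τ_max = 197 MPa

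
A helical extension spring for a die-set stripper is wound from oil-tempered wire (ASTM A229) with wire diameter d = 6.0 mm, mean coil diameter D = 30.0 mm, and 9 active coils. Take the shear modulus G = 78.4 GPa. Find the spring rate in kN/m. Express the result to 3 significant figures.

52.3 kN/m

k = Gd⁴/(8D³N_a) = (78.4×10³ × 6.0⁴) / (8 × 30.0³ × 9)
  = 1.01606e+08 / 1.944e+06 = 52.267 N/mm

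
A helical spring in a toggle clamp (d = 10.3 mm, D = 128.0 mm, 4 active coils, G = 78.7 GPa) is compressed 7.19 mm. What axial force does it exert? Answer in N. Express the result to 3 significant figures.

k = Gd⁴/(8D³N_a) = (78.7×10³)(10.3⁴)/(8·128.0³·4) = 13.199 N/mm
F = k·δ = 13.199 × 7.19 = 94.901 N

94.9 N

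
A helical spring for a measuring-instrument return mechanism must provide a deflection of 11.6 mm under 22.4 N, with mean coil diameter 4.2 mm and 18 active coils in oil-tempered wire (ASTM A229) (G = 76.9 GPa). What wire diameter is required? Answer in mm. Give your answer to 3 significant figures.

Required rate k = F/δ = 22.4/11.6 = 1.931 N/mm
d = (8D³N_a·k / G)^(1/4) = (8·4.2³·18·1.931 / (76.9×10³))^0.25
  = (0.2679)^0.25 = 0.7194 mm

0.719 mm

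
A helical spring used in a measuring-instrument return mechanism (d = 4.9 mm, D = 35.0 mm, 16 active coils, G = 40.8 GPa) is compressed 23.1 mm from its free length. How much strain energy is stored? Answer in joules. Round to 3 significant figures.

k = Gd⁴/(8D³N_a) = (40.8×10³)(4.9⁴)/(8·35.0³·16) = 4.2858 N/mm
U = ½kδ² = 0.5 × 4.2858 × 23.1² = 1143.5 N·mm = 1.1435 J

1.14 J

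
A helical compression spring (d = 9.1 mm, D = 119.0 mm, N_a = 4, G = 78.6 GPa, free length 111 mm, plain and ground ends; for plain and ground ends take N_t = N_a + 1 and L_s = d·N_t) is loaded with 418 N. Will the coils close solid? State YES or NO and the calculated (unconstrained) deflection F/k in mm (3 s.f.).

k = Gd⁴/(8D³N_a) = (78.6×10³)(9.1⁴)/(8·119.0³·4) = 9.9953 N/mm
N_t = 5; L_s = 9.1·5 = 45.5 mm; δ_solid = L₀ − L_s = 111 − 45.5 = 65.5 mm
δ = F/k = 418/9.9953 = 41.82 mm
δ < δ_solid → spring does not go solid

NO, δ = 41.8 mm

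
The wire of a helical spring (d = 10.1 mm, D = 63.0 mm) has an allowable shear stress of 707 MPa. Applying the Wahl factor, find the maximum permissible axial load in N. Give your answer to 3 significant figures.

C = D/d = 63.0/10.1 = 6.2376
K_W = (4C−1)/(4C−4) + 0.615/C = 23.950/20.950 + 0.0986 = 1.2418
τ_max = K·8FD/(πd³) → F_max = τ_allow·πd³/(8DK)
F_max = 707·π·10.1³/(8·63.0·1.2418) = 2.2884e+06/625.86 = 3656.4 N

3660 N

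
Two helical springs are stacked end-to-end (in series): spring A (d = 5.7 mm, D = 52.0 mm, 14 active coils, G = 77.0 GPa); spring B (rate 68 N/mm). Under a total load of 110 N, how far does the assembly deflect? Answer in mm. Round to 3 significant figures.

22.9 mm

k_A = Gd⁴/(8D³N_a) = (77.0×10³)(5.7⁴)/(8·52.0³·14) = 5.1613 N/mm
Series: 1/k_eq = 1/5.1613 + 1/68 = 0.20845; k_eq = 4.7972 N/mm
δ = F/k_eq = 110/4.7972 = 22.93 mm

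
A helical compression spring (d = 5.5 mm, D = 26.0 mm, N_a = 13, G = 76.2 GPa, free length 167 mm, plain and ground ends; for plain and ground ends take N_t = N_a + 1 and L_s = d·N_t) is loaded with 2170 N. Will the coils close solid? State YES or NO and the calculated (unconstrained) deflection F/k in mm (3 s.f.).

NO, δ = 56.9 mm

k = Gd⁴/(8D³N_a) = (76.2×10³)(5.5⁴)/(8·26.0³·13) = 38.146 N/mm
N_t = 14; L_s = 5.5·14 = 77 mm; δ_solid = L₀ − L_s = 167 − 77 = 90 mm
δ = F/k = 2170/38.146 = 56.886 mm
δ < δ_solid → spring does not go solid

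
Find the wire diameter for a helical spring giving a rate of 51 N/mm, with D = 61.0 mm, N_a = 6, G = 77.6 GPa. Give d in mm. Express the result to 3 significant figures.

d = (8D³N_a·k / G)^(1/4) = (8·61.0³·6·51 / (77.6×10³))^0.25
  = (7160.4)^0.25 = 9.1989 mm

9.20 mm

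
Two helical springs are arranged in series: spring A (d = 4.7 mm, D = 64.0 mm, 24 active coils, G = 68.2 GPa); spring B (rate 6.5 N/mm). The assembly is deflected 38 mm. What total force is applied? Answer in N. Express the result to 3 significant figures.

k_A = Gd⁴/(8D³N_a) = (68.2×10³)(4.7⁴)/(8·64.0³·24) = 0.6612 N/mm
Series: 1/k_eq = 1/0.6612 + 1/6.5 = 1.6662; k_eq = 0.60015 N/mm
F = k_eq·δ = 0.60015·38 = 22.806 N

22.8 N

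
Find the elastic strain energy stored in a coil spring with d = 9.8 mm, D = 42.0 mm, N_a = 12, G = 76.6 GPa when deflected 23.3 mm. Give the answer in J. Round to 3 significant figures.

27.0 J

k = Gd⁴/(8D³N_a) = (76.6×10³)(9.8⁴)/(8·42.0³·12) = 99.338 N/mm
U = ½kδ² = 0.5 × 99.338 × 23.3² = 26965 N·mm = 26.965 J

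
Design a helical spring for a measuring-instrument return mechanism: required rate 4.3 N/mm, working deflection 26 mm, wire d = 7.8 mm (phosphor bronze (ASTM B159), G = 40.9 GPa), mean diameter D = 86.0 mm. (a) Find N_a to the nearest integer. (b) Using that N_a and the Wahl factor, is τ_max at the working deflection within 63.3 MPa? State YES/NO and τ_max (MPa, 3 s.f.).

N_a = Gd⁴/(8D³k) = (40.9×10³)(7.8⁴)/(8·86.0³·4.3) = 6.919 → N_a = 7
Actual rate k = Gd⁴/(8D³·7) = 4.2503 N/mm
Working load F = kδ = 4.2503·26 = 110.51 N
C = 86.0/7.8 = 11.0256; K_W = (4C−1)/(4C−4)+0.615/C = 1.1306
τ_max = K_W·8FD/(πd³) = 1.1306·50.997 = 57.657 MPa
τ_max ≤ 63.3 MPa → acceptable

(a) 7 coils; (b) YES, τ_max = 57.7 MPa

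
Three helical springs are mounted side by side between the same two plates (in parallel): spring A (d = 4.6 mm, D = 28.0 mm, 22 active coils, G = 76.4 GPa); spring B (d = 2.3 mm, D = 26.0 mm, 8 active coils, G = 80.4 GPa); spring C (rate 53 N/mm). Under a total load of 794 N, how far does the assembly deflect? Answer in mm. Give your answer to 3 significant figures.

12.4 mm

k_A = Gd⁴/(8D³N_a) = (76.4×10³)(4.6⁴)/(8·28.0³·22) = 8.854 N/mm
k_B = Gd⁴/(8D³N_a) = (80.4×10³)(2.3⁴)/(8·26.0³·8) = 2.0002 N/mm
Parallel: k_eq = 8.854 + 2.0002 + 53 = 63.854 N/mm
δ = F/k_eq = 794/63.854 = 12.435 mm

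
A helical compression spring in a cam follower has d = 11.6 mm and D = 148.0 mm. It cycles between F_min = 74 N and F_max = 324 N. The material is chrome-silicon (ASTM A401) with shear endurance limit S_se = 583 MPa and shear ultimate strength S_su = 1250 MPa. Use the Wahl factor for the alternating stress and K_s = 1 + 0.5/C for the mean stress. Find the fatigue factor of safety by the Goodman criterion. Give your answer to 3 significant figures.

10.3

C = D/d = 148.0/11.6 = 12.7586; K_W = (4C−1)/(4C−4)+0.615/C = 1.1120; K_s = 1+0.5/C = 1.0392
F_a = (F_max−F_min)/2 = 125 N; F_m = (F_max+F_min)/2 = 199 N
τ_a = K_W·8F_aD/(πd³) = 1.1120 × 30.181 = 33.561 MPa
τ_m = K_s·8F_mD/(πd³) = 1.0392 × 48.049 = 49.932 MPa
Goodman: 1/n_f = τ_a/S_se + τ_m/S_su = 33.561/583 + 49.932/1250 = 0.05757 + 0.03995 = 0.097512
n_f = 1/0.097512 = 10.26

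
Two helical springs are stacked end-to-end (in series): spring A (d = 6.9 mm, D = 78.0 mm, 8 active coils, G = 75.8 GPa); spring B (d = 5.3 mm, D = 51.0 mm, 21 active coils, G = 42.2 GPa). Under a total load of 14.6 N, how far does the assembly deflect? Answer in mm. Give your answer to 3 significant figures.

12.4 mm

k_A = Gd⁴/(8D³N_a) = (75.8×10³)(6.9⁴)/(8·78.0³·8) = 5.6572 N/mm
k_B = Gd⁴/(8D³N_a) = (42.2×10³)(5.3⁴)/(8·51.0³·21) = 1.4942 N/mm
Series: 1/k_eq = 1/5.6572 + 1/1.4942 = 0.84604; k_eq = 1.182 N/mm
δ = F/k_eq = 14.6/1.182 = 12.352 mm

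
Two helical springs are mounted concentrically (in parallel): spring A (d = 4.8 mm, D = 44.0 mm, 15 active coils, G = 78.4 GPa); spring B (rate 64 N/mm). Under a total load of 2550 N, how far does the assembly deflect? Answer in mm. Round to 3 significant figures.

37.5 mm

k_A = Gd⁴/(8D³N_a) = (78.4×10³)(4.8⁴)/(8·44.0³·15) = 4.0714 N/mm
Parallel: k_eq = 4.0714 + 64 = 68.071 N/mm
δ = F/k_eq = 2550/68.071 = 37.461 mm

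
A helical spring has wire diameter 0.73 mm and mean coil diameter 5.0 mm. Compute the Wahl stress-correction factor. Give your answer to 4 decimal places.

C = D/d = 5.0/0.73 = 6.8493
K_W = (4C−1)/(4C−4) + 0.615/C = 26.397/23.397 + 0.0898 = 1.2180

1.2180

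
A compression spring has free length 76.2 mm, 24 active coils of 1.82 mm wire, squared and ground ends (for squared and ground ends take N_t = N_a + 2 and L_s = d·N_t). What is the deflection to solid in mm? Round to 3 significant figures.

N_t = 26; L_s = 1.82·26 = 47.32 mm
δ_solid = L₀ − L_s = 76.2 − 47.32 = 28.88 mm

28.9 mm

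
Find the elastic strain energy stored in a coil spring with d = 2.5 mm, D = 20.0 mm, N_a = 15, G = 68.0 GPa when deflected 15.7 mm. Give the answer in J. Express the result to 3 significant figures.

0.341 J

k = Gd⁴/(8D³N_a) = (68.0×10³)(2.5⁴)/(8·20.0³·15) = 2.7669 N/mm
U = ½kδ² = 0.5 × 2.7669 × 15.7² = 341.01 N·mm = 0.34101 J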